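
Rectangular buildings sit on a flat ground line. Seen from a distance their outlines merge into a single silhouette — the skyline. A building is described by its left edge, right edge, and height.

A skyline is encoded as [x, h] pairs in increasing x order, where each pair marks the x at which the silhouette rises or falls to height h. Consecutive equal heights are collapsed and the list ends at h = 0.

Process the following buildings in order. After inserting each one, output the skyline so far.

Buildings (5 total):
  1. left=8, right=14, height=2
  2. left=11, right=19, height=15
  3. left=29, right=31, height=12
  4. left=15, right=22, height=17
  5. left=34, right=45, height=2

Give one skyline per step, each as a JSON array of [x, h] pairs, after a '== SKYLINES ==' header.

== SKYLINES ==
[[8,2],[14,0]]
[[8,2],[11,15],[19,0]]
[[8,2],[11,15],[19,0],[29,12],[31,0]]
[[8,2],[11,15],[15,17],[22,0],[29,12],[31,0]]
[[8,2],[11,15],[15,17],[22,0],[29,12],[31,0],[34,2],[45,0]]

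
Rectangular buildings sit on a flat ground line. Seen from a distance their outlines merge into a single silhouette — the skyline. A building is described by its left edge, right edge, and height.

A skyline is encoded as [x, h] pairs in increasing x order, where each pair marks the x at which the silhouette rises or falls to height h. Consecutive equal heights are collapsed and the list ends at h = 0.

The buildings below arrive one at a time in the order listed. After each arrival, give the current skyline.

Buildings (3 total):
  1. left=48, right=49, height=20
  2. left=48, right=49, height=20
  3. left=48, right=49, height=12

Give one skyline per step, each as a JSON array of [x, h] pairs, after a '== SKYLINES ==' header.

== SKYLINES ==
[[48,20],[49,0]]
[[48,20],[49,0]]
[[48,20],[49,0]]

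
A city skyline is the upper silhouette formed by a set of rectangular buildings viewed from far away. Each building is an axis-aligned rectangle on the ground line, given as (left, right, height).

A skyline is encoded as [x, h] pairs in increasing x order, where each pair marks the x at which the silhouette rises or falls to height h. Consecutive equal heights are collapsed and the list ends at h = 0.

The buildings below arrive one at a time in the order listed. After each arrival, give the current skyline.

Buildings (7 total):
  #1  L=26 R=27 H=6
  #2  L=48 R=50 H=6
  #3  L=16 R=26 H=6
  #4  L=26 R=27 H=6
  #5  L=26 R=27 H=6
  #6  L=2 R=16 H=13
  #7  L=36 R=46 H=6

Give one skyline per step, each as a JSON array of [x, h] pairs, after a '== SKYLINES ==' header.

== SKYLINES ==
[[26,6],[27,0]]
[[26,6],[27,0],[48,6],[50,0]]
[[16,6],[27,0],[48,6],[50,0]]
[[16,6],[27,0],[48,6],[50,0]]
[[16,6],[27,0],[48,6],[50,0]]
[[2,13],[16,6],[27,0],[48,6],[50,0]]
[[2,13],[16,6],[27,0],[36,6],[46,0],[48,6],[50,0]]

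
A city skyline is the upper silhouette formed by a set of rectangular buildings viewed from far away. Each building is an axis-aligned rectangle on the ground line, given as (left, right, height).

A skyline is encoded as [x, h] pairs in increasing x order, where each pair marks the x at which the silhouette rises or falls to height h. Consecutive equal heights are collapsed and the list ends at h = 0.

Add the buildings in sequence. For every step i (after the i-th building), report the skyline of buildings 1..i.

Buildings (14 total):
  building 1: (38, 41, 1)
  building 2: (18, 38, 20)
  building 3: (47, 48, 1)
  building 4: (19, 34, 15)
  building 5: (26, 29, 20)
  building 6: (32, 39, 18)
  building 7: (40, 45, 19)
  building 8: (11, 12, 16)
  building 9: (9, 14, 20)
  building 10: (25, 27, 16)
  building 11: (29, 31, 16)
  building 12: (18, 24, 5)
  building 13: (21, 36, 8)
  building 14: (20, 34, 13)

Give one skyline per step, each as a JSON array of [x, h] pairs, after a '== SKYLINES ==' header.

== SKYLINES ==
[[38,1],[41,0]]
[[18,20],[38,1],[41,0]]
[[18,20],[38,1],[41,0],[47,1],[48,0]]
[[18,20],[38,1],[41,0],[47,1],[48,0]]
[[18,20],[38,1],[41,0],[47,1],[48,0]]
[[18,20],[38,18],[39,1],[41,0],[47,1],[48,0]]
[[18,20],[38,18],[39,1],[40,19],[45,0],[47,1],[48,0]]
[[11,16],[12,0],[18,20],[38,18],[39,1],[40,19],[45,0],[47,1],[48,0]]
[[9,20],[14,0],[18,20],[38,18],[39,1],[40,19],[45,0],[47,1],[48,0]]
[[9,20],[14,0],[18,20],[38,18],[39,1],[40,19],[45,0],[47,1],[48,0]]
[[9,20],[14,0],[18,20],[38,18],[39,1],[40,19],[45,0],[47,1],[48,0]]
[[9,20],[14,0],[18,20],[38,18],[39,1],[40,19],[45,0],[47,1],[48,0]]
[[9,20],[14,0],[18,20],[38,18],[39,1],[40,19],[45,0],[47,1],[48,0]]
[[9,20],[14,0],[18,20],[38,18],[39,1],[40,19],[45,0],[47,1],[48,0]]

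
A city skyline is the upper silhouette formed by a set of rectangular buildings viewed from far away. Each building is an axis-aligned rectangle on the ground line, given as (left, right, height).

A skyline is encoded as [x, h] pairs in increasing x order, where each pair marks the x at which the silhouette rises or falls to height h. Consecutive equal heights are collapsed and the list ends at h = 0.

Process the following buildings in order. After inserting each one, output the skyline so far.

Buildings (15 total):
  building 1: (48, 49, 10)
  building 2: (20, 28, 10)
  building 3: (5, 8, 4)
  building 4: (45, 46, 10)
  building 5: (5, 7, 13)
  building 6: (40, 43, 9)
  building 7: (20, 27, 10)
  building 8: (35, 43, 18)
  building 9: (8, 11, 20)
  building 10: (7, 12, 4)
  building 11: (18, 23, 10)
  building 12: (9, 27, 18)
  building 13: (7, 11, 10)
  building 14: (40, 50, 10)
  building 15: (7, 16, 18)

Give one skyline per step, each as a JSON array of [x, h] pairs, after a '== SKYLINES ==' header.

== SKYLINES ==
[[48,10],[49,0]]
[[20,10],[28,0],[48,10],[49,0]]
[[5,4],[8,0],[20,10],[28,0],[48,10],[49,0]]
[[5,4],[8,0],[20,10],[28,0],[45,10],[46,0],[48,10],[49,0]]
[[5,13],[7,4],[8,0],[20,10],[28,0],[45,10],[46,0],[48,10],[49,0]]
[[5,13],[7,4],[8,0],[20,10],[28,0],[40,9],[43,0],[45,10],[46,0],[48,10],[49,0]]
[[5,13],[7,4],[8,0],[20,10],[28,0],[40,9],[43,0],[45,10],[46,0],[48,10],[49,0]]
[[5,13],[7,4],[8,0],[20,10],[28,0],[35,18],[43,0],[45,10],[46,0],[48,10],[49,0]]
[[5,13],[7,4],[8,20],[11,0],[20,10],[28,0],[35,18],[43,0],[45,10],[46,0],[48,10],[49,0]]
[[5,13],[7,4],[8,20],[11,4],[12,0],[20,10],[28,0],[35,18],[43,0],[45,10],[46,0],[48,10],[49,0]]
[[5,13],[7,4],[8,20],[11,4],[12,0],[18,10],[28,0],[35,18],[43,0],[45,10],[46,0],[48,10],[49,0]]
[[5,13],[7,4],[8,20],[11,18],[27,10],[28,0],[35,18],[43,0],[45,10],[46,0],[48,10],[49,0]]
[[5,13],[7,10],[8,20],[11,18],[27,10],[28,0],[35,18],[43,0],[45,10],[46,0],[48,10],[49,0]]
[[5,13],[7,10],[8,20],[11,18],[27,10],[28,0],[35,18],[43,10],[50,0]]
[[5,13],[7,18],[8,20],[11,18],[27,10],[28,0],[35,18],[43,10],[50,0]]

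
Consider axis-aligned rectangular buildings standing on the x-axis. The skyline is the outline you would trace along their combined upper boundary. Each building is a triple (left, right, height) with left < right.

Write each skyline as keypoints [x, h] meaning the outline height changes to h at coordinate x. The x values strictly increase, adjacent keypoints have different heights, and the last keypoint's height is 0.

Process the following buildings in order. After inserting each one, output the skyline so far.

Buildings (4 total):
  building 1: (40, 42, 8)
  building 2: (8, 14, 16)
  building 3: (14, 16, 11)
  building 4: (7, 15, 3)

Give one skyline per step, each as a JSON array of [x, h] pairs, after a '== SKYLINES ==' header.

== SKYLINES ==
[[40,8],[42,0]]
[[8,16],[14,0],[40,8],[42,0]]
[[8,16],[14,11],[16,0],[40,8],[42,0]]
[[7,3],[8,16],[14,11],[16,0],[40,8],[42,0]]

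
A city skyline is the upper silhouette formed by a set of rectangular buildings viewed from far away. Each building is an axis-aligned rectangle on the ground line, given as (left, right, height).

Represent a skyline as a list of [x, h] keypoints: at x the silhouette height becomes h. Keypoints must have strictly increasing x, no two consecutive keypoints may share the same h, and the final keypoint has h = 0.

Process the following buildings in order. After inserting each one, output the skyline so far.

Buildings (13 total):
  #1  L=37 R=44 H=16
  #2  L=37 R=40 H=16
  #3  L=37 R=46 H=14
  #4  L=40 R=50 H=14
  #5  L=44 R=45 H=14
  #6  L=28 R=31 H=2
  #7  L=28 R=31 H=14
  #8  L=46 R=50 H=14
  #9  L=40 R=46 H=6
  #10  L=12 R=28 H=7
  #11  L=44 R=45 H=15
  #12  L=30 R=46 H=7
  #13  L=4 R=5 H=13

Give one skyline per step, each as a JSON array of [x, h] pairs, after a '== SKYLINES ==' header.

== SKYLINES ==
[[37,16],[44,0]]
[[37,16],[44,0]]
[[37,16],[44,14],[46,0]]
[[37,16],[44,14],[50,0]]
[[37,16],[44,14],[50,0]]
[[28,2],[31,0],[37,16],[44,14],[50,0]]
[[28,14],[31,0],[37,16],[44,14],[50,0]]
[[28,14],[31,0],[37,16],[44,14],[50,0]]
[[28,14],[31,0],[37,16],[44,14],[50,0]]
[[12,7],[28,14],[31,0],[37,16],[44,14],[50,0]]
[[12,7],[28,14],[31,0],[37,16],[44,15],[45,14],[50,0]]
[[12,7],[28,14],[31,7],[37,16],[44,15],[45,14],[50,0]]
[[4,13],[5,0],[12,7],[28,14],[31,7],[37,16],[44,15],[45,14],[50,0]]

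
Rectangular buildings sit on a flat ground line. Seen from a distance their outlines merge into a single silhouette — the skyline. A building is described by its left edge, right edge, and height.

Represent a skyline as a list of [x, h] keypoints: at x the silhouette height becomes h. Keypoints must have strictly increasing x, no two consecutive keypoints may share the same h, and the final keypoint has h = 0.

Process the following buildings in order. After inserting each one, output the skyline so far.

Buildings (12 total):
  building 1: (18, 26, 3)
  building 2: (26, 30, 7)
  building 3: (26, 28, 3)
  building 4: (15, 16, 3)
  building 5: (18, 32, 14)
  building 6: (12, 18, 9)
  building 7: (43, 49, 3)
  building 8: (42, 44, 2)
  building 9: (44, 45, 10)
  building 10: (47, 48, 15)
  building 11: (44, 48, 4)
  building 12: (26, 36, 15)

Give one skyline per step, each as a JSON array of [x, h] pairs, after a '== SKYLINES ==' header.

== SKYLINES ==
[[18,3],[26,0]]
[[18,3],[26,7],[30,0]]
[[18,3],[26,7],[30,0]]
[[15,3],[16,0],[18,3],[26,7],[30,0]]
[[15,3],[16,0],[18,14],[32,0]]
[[12,9],[18,14],[32,0]]
[[12,9],[18,14],[32,0],[43,3],[49,0]]
[[12,9],[18,14],[32,0],[42,2],[43,3],[49,0]]
[[12,9],[18,14],[32,0],[42,2],[43,3],[44,10],[45,3],[49,0]]
[[12,9],[18,14],[32,0],[42,2],[43,3],[44,10],[45,3],[47,15],[48,3],[49,0]]
[[12,9],[18,14],[32,0],[42,2],[43,3],[44,10],[45,4],[47,15],[48,3],[49,0]]
[[12,9],[18,14],[26,15],[36,0],[42,2],[43,3],[44,10],[45,4],[47,15],[48,3],[49,0]]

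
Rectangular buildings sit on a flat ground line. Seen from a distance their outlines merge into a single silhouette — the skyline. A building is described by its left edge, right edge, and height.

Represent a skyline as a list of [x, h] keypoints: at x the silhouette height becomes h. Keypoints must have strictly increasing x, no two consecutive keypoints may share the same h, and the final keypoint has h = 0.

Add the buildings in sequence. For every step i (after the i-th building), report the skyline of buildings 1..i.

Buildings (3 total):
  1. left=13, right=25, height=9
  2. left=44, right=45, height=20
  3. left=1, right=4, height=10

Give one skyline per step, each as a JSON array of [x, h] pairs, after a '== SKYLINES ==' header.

== SKYLINES ==
[[13,9],[25,0]]
[[13,9],[25,0],[44,20],[45,0]]
[[1,10],[4,0],[13,9],[25,0],[44,20],[45,0]]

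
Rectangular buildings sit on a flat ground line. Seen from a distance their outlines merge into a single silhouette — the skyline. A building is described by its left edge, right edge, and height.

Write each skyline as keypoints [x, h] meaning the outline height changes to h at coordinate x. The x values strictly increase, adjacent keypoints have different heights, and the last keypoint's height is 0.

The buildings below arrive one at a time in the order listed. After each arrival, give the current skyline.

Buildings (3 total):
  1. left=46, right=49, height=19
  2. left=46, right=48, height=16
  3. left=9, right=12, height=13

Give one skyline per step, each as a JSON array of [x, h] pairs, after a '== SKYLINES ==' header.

== SKYLINES ==
[[46,19],[49,0]]
[[46,19],[49,0]]
[[9,13],[12,0],[46,19],[49,0]]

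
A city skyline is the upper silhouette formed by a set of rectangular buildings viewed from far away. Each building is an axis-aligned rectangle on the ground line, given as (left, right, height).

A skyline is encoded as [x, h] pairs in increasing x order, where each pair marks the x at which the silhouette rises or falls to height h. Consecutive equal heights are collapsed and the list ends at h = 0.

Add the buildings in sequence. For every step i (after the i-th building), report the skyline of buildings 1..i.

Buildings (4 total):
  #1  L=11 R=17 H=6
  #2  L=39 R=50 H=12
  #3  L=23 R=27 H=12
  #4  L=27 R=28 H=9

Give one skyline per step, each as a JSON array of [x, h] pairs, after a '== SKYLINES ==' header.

== SKYLINES ==
[[11,6],[17,0]]
[[11,6],[17,0],[39,12],[50,0]]
[[11,6],[17,0],[23,12],[27,0],[39,12],[50,0]]
[[11,6],[17,0],[23,12],[27,9],[28,0],[39,12],[50,0]]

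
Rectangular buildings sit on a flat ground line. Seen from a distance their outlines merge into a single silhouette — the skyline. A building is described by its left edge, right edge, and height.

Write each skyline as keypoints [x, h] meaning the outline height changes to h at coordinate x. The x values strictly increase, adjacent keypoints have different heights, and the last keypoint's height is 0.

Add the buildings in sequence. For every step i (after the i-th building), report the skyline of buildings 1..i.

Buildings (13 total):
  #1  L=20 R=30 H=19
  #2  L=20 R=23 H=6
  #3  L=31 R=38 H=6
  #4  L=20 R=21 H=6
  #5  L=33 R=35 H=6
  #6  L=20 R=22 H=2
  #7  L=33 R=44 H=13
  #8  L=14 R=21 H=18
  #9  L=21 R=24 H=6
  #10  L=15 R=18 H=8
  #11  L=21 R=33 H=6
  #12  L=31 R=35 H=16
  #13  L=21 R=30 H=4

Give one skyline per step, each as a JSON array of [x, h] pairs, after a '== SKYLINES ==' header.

== SKYLINES ==
[[20,19],[30,0]]
[[20,19],[30,0]]
[[20,19],[30,0],[31,6],[38,0]]
[[20,19],[30,0],[31,6],[38,0]]
[[20,19],[30,0],[31,6],[38,0]]
[[20,19],[30,0],[31,6],[38,0]]
[[20,19],[30,0],[31,6],[33,13],[44,0]]
[[14,18],[20,19],[30,0],[31,6],[33,13],[44,0]]
[[14,18],[20,19],[30,0],[31,6],[33,13],[44,0]]
[[14,18],[20,19],[30,0],[31,6],[33,13],[44,0]]
[[14,18],[20,19],[30,6],[33,13],[44,0]]
[[14,18],[20,19],[30,6],[31,16],[35,13],[44,0]]
[[14,18],[20,19],[30,6],[31,16],[35,13],[44,0]]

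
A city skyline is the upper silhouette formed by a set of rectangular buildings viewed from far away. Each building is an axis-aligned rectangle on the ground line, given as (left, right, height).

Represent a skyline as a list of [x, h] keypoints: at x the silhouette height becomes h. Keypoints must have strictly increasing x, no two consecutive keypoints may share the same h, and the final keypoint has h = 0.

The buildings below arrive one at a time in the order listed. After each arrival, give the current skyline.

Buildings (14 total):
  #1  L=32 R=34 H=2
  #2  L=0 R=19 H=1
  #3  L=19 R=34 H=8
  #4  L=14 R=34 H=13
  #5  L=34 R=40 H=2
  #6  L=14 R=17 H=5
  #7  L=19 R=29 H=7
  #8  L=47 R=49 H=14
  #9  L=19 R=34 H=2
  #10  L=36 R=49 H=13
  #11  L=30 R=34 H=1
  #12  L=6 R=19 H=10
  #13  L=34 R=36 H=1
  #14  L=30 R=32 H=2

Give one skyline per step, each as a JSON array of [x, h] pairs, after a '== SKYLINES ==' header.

== SKYLINES ==
[[32,2],[34,0]]
[[0,1],[19,0],[32,2],[34,0]]
[[0,1],[19,8],[34,0]]
[[0,1],[14,13],[34,0]]
[[0,1],[14,13],[34,2],[40,0]]
[[0,1],[14,13],[34,2],[40,0]]
[[0,1],[14,13],[34,2],[40,0]]
[[0,1],[14,13],[34,2],[40,0],[47,14],[49,0]]
[[0,1],[14,13],[34,2],[40,0],[47,14],[49,0]]
[[0,1],[14,13],[34,2],[36,13],[47,14],[49,0]]
[[0,1],[14,13],[34,2],[36,13],[47,14],[49,0]]
[[0,1],[6,10],[14,13],[34,2],[36,13],[47,14],[49,0]]
[[0,1],[6,10],[14,13],[34,2],[36,13],[47,14],[49,0]]
[[0,1],[6,10],[14,13],[34,2],[36,13],[47,14],[49,0]]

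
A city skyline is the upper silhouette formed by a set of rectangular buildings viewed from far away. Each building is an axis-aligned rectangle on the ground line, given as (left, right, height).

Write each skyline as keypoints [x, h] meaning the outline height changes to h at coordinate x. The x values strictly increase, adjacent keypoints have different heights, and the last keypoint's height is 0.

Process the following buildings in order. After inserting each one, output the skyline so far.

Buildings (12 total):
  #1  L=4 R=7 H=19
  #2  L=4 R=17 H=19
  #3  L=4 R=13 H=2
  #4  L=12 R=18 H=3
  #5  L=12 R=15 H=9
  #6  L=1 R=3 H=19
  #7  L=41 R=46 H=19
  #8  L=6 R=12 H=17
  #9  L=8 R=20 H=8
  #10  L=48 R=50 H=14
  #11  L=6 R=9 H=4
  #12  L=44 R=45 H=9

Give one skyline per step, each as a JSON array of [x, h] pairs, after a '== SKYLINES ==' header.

== SKYLINES ==
[[4,19],[7,0]]
[[4,19],[17,0]]
[[4,19],[17,0]]
[[4,19],[17,3],[18,0]]
[[4,19],[17,3],[18,0]]
[[1,19],[3,0],[4,19],[17,3],[18,0]]
[[1,19],[3,0],[4,19],[17,3],[18,0],[41,19],[46,0]]
[[1,19],[3,0],[4,19],[17,3],[18,0],[41,19],[46,0]]
[[1,19],[3,0],[4,19],[17,8],[20,0],[41,19],[46,0]]
[[1,19],[3,0],[4,19],[17,8],[20,0],[41,19],[46,0],[48,14],[50,0]]
[[1,19],[3,0],[4,19],[17,8],[20,0],[41,19],[46,0],[48,14],[50,0]]
[[1,19],[3,0],[4,19],[17,8],[20,0],[41,19],[46,0],[48,14],[50,0]]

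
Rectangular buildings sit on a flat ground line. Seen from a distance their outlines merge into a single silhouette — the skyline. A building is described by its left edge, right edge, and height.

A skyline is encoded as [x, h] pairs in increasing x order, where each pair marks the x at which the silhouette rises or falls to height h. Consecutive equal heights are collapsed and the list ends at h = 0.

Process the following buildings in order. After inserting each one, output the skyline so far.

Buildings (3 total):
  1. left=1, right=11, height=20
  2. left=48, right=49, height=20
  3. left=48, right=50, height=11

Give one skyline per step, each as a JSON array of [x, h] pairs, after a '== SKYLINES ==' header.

== SKYLINES ==
[[1,20],[11,0]]
[[1,20],[11,0],[48,20],[49,0]]
[[1,20],[11,0],[48,20],[49,11],[50,0]]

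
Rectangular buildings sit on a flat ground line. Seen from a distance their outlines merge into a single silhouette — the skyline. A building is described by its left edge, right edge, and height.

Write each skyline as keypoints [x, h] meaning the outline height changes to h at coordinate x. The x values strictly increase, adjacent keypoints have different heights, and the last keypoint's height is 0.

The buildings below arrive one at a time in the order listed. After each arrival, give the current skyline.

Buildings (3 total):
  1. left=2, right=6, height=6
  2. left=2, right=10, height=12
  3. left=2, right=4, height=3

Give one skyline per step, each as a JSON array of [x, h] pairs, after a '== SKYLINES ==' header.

== SKYLINES ==
[[2,6],[6,0]]
[[2,12],[10,0]]
[[2,12],[10,0]]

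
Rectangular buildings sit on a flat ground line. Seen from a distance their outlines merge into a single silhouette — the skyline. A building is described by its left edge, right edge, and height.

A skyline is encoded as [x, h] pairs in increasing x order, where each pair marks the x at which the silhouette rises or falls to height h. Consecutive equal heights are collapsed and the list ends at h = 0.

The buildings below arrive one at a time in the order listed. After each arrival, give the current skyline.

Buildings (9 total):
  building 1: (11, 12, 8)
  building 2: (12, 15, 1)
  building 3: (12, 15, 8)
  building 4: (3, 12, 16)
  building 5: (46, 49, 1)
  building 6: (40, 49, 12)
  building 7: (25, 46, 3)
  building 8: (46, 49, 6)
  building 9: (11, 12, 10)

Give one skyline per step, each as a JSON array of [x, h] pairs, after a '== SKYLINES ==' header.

== SKYLINES ==
[[11,8],[12,0]]
[[11,8],[12,1],[15,0]]
[[11,8],[15,0]]
[[3,16],[12,8],[15,0]]
[[3,16],[12,8],[15,0],[46,1],[49,0]]
[[3,16],[12,8],[15,0],[40,12],[49,0]]
[[3,16],[12,8],[15,0],[25,3],[40,12],[49,0]]
[[3,16],[12,8],[15,0],[25,3],[40,12],[49,0]]
[[3,16],[12,8],[15,0],[25,3],[40,12],[49,0]]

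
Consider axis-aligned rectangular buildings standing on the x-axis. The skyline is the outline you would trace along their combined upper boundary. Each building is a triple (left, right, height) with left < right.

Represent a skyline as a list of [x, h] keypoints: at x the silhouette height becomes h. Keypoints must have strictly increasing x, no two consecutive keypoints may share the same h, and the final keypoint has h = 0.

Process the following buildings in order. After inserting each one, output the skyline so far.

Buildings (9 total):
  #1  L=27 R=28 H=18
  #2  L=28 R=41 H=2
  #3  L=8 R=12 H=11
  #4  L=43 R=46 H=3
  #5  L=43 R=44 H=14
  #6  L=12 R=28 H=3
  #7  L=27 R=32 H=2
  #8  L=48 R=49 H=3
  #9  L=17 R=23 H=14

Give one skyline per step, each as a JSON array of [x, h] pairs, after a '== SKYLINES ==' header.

== SKYLINES ==
[[27,18],[28,0]]
[[27,18],[28,2],[41,0]]
[[8,11],[12,0],[27,18],[28,2],[41,0]]
[[8,11],[12,0],[27,18],[28,2],[41,0],[43,3],[46,0]]
[[8,11],[12,0],[27,18],[28,2],[41,0],[43,14],[44,3],[46,0]]
[[8,11],[12,3],[27,18],[28,2],[41,0],[43,14],[44,3],[46,0]]
[[8,11],[12,3],[27,18],[28,2],[41,0],[43,14],[44,3],[46,0]]
[[8,11],[12,3],[27,18],[28,2],[41,0],[43,14],[44,3],[46,0],[48,3],[49,0]]
[[8,11],[12,3],[17,14],[23,3],[27,18],[28,2],[41,0],[43,14],[44,3],[46,0],[48,3],[49,0]]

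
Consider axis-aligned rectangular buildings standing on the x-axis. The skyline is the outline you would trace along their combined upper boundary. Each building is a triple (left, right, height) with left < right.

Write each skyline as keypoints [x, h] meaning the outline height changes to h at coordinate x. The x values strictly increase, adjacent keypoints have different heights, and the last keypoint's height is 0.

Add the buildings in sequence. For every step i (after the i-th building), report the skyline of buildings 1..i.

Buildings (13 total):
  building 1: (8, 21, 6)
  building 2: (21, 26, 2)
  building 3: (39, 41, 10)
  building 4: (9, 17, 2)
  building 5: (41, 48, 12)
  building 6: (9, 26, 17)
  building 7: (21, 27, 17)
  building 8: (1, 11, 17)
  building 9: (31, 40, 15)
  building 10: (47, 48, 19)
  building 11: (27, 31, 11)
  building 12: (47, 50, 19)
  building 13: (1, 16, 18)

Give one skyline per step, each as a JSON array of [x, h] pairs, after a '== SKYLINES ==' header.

== SKYLINES ==
[[8,6],[21,0]]
[[8,6],[21,2],[26,0]]
[[8,6],[21,2],[26,0],[39,10],[41,0]]
[[8,6],[21,2],[26,0],[39,10],[41,0]]
[[8,6],[21,2],[26,0],[39,10],[41,12],[48,0]]
[[8,6],[9,17],[26,0],[39,10],[41,12],[48,0]]
[[8,6],[9,17],[27,0],[39,10],[41,12],[48,0]]
[[1,17],[27,0],[39,10],[41,12],[48,0]]
[[1,17],[27,0],[31,15],[40,10],[41,12],[48,0]]
[[1,17],[27,0],[31,15],[40,10],[41,12],[47,19],[48,0]]
[[1,17],[27,11],[31,15],[40,10],[41,12],[47,19],[48,0]]
[[1,17],[27,11],[31,15],[40,10],[41,12],[47,19],[50,0]]
[[1,18],[16,17],[27,11],[31,15],[40,10],[41,12],[47,19],[50,0]]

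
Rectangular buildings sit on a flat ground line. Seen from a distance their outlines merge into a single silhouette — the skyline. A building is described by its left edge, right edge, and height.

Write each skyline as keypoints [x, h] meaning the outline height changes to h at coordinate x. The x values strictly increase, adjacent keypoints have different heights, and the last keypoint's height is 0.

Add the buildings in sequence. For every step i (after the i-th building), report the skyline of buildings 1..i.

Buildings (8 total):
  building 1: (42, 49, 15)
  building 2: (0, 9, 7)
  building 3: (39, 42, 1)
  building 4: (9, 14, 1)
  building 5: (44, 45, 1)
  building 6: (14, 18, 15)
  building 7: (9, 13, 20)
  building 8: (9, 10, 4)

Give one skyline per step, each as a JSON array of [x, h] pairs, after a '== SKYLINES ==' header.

== SKYLINES ==
[[42,15],[49,0]]
[[0,7],[9,0],[42,15],[49,0]]
[[0,7],[9,0],[39,1],[42,15],[49,0]]
[[0,7],[9,1],[14,0],[39,1],[42,15],[49,0]]
[[0,7],[9,1],[14,0],[39,1],[42,15],[49,0]]
[[0,7],[9,1],[14,15],[18,0],[39,1],[42,15],[49,0]]
[[0,7],[9,20],[13,1],[14,15],[18,0],[39,1],[42,15],[49,0]]
[[0,7],[9,20],[13,1],[14,15],[18,0],[39,1],[42,15],[49,0]]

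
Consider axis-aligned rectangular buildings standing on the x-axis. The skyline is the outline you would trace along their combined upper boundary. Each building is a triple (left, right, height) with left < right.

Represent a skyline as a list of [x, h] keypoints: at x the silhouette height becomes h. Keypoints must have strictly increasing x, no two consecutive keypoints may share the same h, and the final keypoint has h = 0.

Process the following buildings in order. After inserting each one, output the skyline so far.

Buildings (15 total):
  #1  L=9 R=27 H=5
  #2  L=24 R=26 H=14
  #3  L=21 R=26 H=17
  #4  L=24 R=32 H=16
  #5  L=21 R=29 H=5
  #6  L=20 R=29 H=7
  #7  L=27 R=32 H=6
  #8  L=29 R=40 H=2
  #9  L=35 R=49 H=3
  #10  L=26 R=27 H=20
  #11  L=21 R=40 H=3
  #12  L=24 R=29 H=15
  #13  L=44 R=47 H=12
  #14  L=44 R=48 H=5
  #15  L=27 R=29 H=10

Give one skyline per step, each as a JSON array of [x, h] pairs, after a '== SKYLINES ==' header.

== SKYLINES ==
[[9,5],[27,0]]
[[9,5],[24,14],[26,5],[27,0]]
[[9,5],[21,17],[26,5],[27,0]]
[[9,5],[21,17],[26,16],[32,0]]
[[9,5],[21,17],[26,16],[32,0]]
[[9,5],[20,7],[21,17],[26,16],[32,0]]
[[9,5],[20,7],[21,17],[26,16],[32,0]]
[[9,5],[20,7],[21,17],[26,16],[32,2],[40,0]]
[[9,5],[20,7],[21,17],[26,16],[32,2],[35,3],[49,0]]
[[9,5],[20,7],[21,17],[26,20],[27,16],[32,2],[35,3],[49,0]]
[[9,5],[20,7],[21,17],[26,20],[27,16],[32,3],[49,0]]
[[9,5],[20,7],[21,17],[26,20],[27,16],[32,3],[49,0]]
[[9,5],[20,7],[21,17],[26,20],[27,16],[32,3],[44,12],[47,3],[49,0]]
[[9,5],[20,7],[21,17],[26,20],[27,16],[32,3],[44,12],[47,5],[48,3],[49,0]]
[[9,5],[20,7],[21,17],[26,20],[27,16],[32,3],[44,12],[47,5],[48,3],[49,0]]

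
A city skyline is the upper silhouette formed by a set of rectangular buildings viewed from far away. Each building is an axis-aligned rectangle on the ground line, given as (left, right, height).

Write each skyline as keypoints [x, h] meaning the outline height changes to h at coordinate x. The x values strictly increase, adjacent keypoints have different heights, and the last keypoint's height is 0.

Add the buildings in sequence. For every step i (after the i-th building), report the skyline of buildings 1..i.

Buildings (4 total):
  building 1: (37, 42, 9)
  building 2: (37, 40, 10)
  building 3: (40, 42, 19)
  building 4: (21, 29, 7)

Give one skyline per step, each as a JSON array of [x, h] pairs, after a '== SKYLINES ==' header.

== SKYLINES ==
[[37,9],[42,0]]
[[37,10],[40,9],[42,0]]
[[37,10],[40,19],[42,0]]
[[21,7],[29,0],[37,10],[40,19],[42,0]]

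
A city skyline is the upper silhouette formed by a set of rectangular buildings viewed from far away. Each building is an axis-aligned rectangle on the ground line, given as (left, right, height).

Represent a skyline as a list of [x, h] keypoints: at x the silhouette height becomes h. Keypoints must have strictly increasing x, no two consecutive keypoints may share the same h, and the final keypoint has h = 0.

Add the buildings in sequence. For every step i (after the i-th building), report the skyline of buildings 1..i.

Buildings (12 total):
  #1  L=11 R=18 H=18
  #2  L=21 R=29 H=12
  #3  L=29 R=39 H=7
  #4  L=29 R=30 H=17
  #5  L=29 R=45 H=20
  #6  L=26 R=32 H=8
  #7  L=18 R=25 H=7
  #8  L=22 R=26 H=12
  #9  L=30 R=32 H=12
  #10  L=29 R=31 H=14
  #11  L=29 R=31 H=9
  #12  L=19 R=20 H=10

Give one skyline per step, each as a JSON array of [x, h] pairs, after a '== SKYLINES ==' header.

== SKYLINES ==
[[11,18],[18,0]]
[[11,18],[18,0],[21,12],[29,0]]
[[11,18],[18,0],[21,12],[29,7],[39,0]]
[[11,18],[18,0],[21,12],[29,17],[30,7],[39,0]]
[[11,18],[18,0],[21,12],[29,20],[45,0]]
[[11,18],[18,0],[21,12],[29,20],[45,0]]
[[11,18],[18,7],[21,12],[29,20],[45,0]]
[[11,18],[18,7],[21,12],[29,20],[45,0]]
[[11,18],[18,7],[21,12],[29,20],[45,0]]
[[11,18],[18,7],[21,12],[29,20],[45,0]]
[[11,18],[18,7],[21,12],[29,20],[45,0]]
[[11,18],[18,7],[19,10],[20,7],[21,12],[29,20],[45,0]]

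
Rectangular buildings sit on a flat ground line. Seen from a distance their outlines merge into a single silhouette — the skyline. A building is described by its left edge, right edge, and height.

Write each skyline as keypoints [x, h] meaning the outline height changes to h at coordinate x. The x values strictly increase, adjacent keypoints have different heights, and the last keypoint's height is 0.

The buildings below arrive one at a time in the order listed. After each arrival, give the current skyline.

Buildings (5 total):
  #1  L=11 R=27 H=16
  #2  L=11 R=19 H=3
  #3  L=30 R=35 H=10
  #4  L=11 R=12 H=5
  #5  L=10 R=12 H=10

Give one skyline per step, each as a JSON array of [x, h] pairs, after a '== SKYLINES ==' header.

== SKYLINES ==
[[11,16],[27,0]]
[[11,16],[27,0]]
[[11,16],[27,0],[30,10],[35,0]]
[[11,16],[27,0],[30,10],[35,0]]
[[10,10],[11,16],[27,0],[30,10],[35,0]]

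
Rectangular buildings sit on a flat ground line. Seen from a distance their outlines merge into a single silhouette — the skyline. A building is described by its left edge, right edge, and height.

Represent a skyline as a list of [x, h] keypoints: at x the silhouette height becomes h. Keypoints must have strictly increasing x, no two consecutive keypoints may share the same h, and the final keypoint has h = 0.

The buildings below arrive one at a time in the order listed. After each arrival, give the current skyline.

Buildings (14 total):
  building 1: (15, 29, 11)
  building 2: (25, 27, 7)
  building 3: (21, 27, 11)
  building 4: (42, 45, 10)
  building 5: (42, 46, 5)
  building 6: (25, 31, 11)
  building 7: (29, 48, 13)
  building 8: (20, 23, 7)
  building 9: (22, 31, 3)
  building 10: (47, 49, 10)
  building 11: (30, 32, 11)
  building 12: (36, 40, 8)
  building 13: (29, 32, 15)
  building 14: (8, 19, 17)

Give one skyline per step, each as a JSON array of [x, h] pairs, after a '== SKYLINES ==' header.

== SKYLINES ==
[[15,11],[29,0]]
[[15,11],[29,0]]
[[15,11],[29,0]]
[[15,11],[29,0],[42,10],[45,0]]
[[15,11],[29,0],[42,10],[45,5],[46,0]]
[[15,11],[31,0],[42,10],[45,5],[46,0]]
[[15,11],[29,13],[48,0]]
[[15,11],[29,13],[48,0]]
[[15,11],[29,13],[48,0]]
[[15,11],[29,13],[48,10],[49,0]]
[[15,11],[29,13],[48,10],[49,0]]
[[15,11],[29,13],[48,10],[49,0]]
[[15,11],[29,15],[32,13],[48,10],[49,0]]
[[8,17],[19,11],[29,15],[32,13],[48,10],[49,0]]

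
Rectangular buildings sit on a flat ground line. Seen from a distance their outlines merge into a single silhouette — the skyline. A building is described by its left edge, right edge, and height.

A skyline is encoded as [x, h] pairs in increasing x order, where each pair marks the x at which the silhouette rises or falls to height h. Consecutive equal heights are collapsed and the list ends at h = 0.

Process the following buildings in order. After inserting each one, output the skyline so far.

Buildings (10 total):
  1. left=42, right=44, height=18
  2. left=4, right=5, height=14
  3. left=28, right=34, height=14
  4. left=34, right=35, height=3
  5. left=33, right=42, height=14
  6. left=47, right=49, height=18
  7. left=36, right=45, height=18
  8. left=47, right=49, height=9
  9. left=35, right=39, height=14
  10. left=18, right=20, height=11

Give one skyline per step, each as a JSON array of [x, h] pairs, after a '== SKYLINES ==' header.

== SKYLINES ==
[[42,18],[44,0]]
[[4,14],[5,0],[42,18],[44,0]]
[[4,14],[5,0],[28,14],[34,0],[42,18],[44,0]]
[[4,14],[5,0],[28,14],[34,3],[35,0],[42,18],[44,0]]
[[4,14],[5,0],[28,14],[42,18],[44,0]]
[[4,14],[5,0],[28,14],[42,18],[44,0],[47,18],[49,0]]
[[4,14],[5,0],[28,14],[36,18],[45,0],[47,18],[49,0]]
[[4,14],[5,0],[28,14],[36,18],[45,0],[47,18],[49,0]]
[[4,14],[5,0],[28,14],[36,18],[45,0],[47,18],[49,0]]
[[4,14],[5,0],[18,11],[20,0],[28,14],[36,18],[45,0],[47,18],[49,0]]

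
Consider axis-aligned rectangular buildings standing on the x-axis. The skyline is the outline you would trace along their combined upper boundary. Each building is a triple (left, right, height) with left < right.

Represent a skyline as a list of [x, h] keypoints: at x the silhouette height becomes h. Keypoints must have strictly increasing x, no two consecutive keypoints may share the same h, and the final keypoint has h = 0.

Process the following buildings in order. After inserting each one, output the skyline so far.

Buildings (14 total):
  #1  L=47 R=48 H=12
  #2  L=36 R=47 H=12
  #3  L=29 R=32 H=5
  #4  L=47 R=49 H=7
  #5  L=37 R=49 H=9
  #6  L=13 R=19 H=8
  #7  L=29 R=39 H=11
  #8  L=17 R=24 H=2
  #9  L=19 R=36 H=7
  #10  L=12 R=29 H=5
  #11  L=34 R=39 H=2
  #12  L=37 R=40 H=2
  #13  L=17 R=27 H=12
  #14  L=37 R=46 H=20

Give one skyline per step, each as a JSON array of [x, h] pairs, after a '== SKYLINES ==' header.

== SKYLINES ==
[[47,12],[48,0]]
[[36,12],[48,0]]
[[29,5],[32,0],[36,12],[48,0]]
[[29,5],[32,0],[36,12],[48,7],[49,0]]
[[29,5],[32,0],[36,12],[48,9],[49,0]]
[[13,8],[19,0],[29,5],[32,0],[36,12],[48,9],[49,0]]
[[13,8],[19,0],[29,11],[36,12],[48,9],[49,0]]
[[13,8],[19,2],[24,0],[29,11],[36,12],[48,9],[49,0]]
[[13,8],[19,7],[29,11],[36,12],[48,9],[49,0]]
[[12,5],[13,8],[19,7],[29,11],[36,12],[48,9],[49,0]]
[[12,5],[13,8],[19,7],[29,11],[36,12],[48,9],[49,0]]
[[12,5],[13,8],[19,7],[29,11],[36,12],[48,9],[49,0]]
[[12,5],[13,8],[17,12],[27,7],[29,11],[36,12],[48,9],[49,0]]
[[12,5],[13,8],[17,12],[27,7],[29,11],[36,12],[37,20],[46,12],[48,9],[49,0]]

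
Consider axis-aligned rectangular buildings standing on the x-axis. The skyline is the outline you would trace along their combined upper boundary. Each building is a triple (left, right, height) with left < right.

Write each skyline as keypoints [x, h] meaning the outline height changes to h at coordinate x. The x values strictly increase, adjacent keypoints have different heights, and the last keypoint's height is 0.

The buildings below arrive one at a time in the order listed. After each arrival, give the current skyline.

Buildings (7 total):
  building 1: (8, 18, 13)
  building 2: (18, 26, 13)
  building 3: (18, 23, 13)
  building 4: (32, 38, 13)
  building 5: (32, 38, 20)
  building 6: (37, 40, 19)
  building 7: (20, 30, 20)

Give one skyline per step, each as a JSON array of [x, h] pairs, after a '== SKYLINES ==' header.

== SKYLINES ==
[[8,13],[18,0]]
[[8,13],[26,0]]
[[8,13],[26,0]]
[[8,13],[26,0],[32,13],[38,0]]
[[8,13],[26,0],[32,20],[38,0]]
[[8,13],[26,0],[32,20],[38,19],[40,0]]
[[8,13],[20,20],[30,0],[32,20],[38,19],[40,0]]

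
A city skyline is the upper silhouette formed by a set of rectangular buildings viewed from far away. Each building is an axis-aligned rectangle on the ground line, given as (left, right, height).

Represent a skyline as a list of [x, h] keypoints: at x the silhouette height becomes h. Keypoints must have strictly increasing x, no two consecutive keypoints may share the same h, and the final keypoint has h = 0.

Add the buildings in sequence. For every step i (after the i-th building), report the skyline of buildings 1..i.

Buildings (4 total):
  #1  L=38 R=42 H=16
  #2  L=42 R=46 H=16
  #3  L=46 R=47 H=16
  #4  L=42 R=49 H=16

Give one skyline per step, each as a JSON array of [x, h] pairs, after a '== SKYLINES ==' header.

== SKYLINES ==
[[38,16],[42,0]]
[[38,16],[46,0]]
[[38,16],[47,0]]
[[38,16],[49,0]]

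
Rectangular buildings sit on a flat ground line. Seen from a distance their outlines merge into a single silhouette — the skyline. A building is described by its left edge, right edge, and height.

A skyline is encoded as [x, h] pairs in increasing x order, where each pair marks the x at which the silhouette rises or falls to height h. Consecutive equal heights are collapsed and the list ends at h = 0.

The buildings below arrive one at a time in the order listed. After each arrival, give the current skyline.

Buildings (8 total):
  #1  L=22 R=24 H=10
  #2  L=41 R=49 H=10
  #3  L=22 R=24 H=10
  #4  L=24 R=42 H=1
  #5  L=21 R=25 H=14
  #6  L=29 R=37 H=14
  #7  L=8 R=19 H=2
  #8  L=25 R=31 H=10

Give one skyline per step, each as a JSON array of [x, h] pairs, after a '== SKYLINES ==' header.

== SKYLINES ==
[[22,10],[24,0]]
[[22,10],[24,0],[41,10],[49,0]]
[[22,10],[24,0],[41,10],[49,0]]
[[22,10],[24,1],[41,10],[49,0]]
[[21,14],[25,1],[41,10],[49,0]]
[[21,14],[25,1],[29,14],[37,1],[41,10],[49,0]]
[[8,2],[19,0],[21,14],[25,1],[29,14],[37,1],[41,10],[49,0]]
[[8,2],[19,0],[21,14],[25,10],[29,14],[37,1],[41,10],[49,0]]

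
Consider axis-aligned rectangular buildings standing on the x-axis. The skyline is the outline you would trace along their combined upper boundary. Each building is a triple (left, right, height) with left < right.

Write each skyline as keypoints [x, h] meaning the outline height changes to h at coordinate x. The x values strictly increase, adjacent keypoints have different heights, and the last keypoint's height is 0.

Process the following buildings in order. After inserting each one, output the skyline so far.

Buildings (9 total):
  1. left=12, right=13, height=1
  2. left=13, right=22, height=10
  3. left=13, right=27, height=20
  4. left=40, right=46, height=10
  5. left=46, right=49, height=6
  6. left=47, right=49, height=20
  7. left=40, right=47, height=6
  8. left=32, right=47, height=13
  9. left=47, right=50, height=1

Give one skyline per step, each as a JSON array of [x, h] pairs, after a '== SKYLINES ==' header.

== SKYLINES ==
[[12,1],[13,0]]
[[12,1],[13,10],[22,0]]
[[12,1],[13,20],[27,0]]
[[12,1],[13,20],[27,0],[40,10],[46,0]]
[[12,1],[13,20],[27,0],[40,10],[46,6],[49,0]]
[[12,1],[13,20],[27,0],[40,10],[46,6],[47,20],[49,0]]
[[12,1],[13,20],[27,0],[40,10],[46,6],[47,20],[49,0]]
[[12,1],[13,20],[27,0],[32,13],[47,20],[49,0]]
[[12,1],[13,20],[27,0],[32,13],[47,20],[49,1],[50,0]]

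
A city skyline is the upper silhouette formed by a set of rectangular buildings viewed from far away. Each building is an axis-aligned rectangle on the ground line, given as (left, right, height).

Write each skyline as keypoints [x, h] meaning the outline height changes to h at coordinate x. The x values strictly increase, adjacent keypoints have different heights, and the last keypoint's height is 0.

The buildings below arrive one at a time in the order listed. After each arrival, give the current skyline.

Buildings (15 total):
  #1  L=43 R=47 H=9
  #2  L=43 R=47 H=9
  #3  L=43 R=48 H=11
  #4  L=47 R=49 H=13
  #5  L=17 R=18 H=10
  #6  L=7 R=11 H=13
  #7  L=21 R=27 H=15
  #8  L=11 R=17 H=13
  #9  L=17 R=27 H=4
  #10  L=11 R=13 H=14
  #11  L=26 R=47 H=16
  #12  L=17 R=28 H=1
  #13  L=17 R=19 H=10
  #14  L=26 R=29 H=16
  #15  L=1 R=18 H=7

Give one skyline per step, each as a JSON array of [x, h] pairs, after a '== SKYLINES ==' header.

== SKYLINES ==
[[43,9],[47,0]]
[[43,9],[47,0]]
[[43,11],[48,0]]
[[43,11],[47,13],[49,0]]
[[17,10],[18,0],[43,11],[47,13],[49,0]]
[[7,13],[11,0],[17,10],[18,0],[43,11],[47,13],[49,0]]
[[7,13],[11,0],[17,10],[18,0],[21,15],[27,0],[43,11],[47,13],[49,0]]
[[7,13],[17,10],[18,0],[21,15],[27,0],[43,11],[47,13],[49,0]]
[[7,13],[17,10],[18,4],[21,15],[27,0],[43,11],[47,13],[49,0]]
[[7,13],[11,14],[13,13],[17,10],[18,4],[21,15],[27,0],[43,11],[47,13],[49,0]]
[[7,13],[11,14],[13,13],[17,10],[18,4],[21,15],[26,16],[47,13],[49,0]]
[[7,13],[11,14],[13,13],[17,10],[18,4],[21,15],[26,16],[47,13],[49,0]]
[[7,13],[11,14],[13,13],[17,10],[19,4],[21,15],[26,16],[47,13],[49,0]]
[[7,13],[11,14],[13,13],[17,10],[19,4],[21,15],[26,16],[47,13],[49,0]]
[[1,7],[7,13],[11,14],[13,13],[17,10],[19,4],[21,15],[26,16],[47,13],[49,0]]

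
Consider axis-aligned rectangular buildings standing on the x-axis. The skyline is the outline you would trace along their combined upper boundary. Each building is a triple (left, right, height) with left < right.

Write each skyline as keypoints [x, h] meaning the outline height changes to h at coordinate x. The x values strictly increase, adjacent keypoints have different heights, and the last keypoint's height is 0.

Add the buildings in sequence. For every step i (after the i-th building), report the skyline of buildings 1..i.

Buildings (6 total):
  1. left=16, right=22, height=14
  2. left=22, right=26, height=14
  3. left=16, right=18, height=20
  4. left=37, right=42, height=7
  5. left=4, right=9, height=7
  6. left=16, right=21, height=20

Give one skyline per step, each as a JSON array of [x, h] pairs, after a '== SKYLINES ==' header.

== SKYLINES ==
[[16,14],[22,0]]
[[16,14],[26,0]]
[[16,20],[18,14],[26,0]]
[[16,20],[18,14],[26,0],[37,7],[42,0]]
[[4,7],[9,0],[16,20],[18,14],[26,0],[37,7],[42,0]]
[[4,7],[9,0],[16,20],[21,14],[26,0],[37,7],[42,0]]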